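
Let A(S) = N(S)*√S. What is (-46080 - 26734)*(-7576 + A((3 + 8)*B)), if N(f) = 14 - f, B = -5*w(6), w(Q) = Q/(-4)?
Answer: 551638864 + 4987759*√330/2 ≈ 5.9694e+8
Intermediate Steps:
w(Q) = -Q/4 (w(Q) = Q*(-¼) = -Q/4)
B = 15/2 (B = -(-5)*6/4 = -5*(-3/2) = 15/2 ≈ 7.5000)
A(S) = √S*(14 - S) (A(S) = (14 - S)*√S = √S*(14 - S))
(-46080 - 26734)*(-7576 + A((3 + 8)*B)) = (-46080 - 26734)*(-7576 + √((3 + 8)*(15/2))*(14 - (3 + 8)*15/2)) = -72814*(-7576 + √(11*(15/2))*(14 - 11*15/2)) = -72814*(-7576 + √(165/2)*(14 - 1*165/2)) = -72814*(-7576 + (√330/2)*(14 - 165/2)) = -72814*(-7576 + (√330/2)*(-137/2)) = -72814*(-7576 - 137*√330/4) = 551638864 + 4987759*√330/2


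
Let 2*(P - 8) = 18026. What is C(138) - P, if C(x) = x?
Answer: -8883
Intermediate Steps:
P = 9021 (P = 8 + (1/2)*18026 = 8 + 9013 = 9021)
C(138) - P = 138 - 1*9021 = 138 - 9021 = -8883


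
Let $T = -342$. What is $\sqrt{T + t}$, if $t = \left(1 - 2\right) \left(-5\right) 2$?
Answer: $2 i \sqrt{83} \approx 18.221 i$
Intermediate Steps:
$t = 10$ ($t = \left(-1\right) \left(-5\right) 2 = 5 \cdot 2 = 10$)
$\sqrt{T + t} = \sqrt{-342 + 10} = \sqrt{-332} = 2 i \sqrt{83}$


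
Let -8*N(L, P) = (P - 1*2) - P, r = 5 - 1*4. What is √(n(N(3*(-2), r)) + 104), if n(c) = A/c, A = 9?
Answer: 2*√35 ≈ 11.832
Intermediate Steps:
r = 1 (r = 5 - 4 = 1)
N(L, P) = ¼ (N(L, P) = -((P - 1*2) - P)/8 = -((P - 2) - P)/8 = -((-2 + P) - P)/8 = -⅛*(-2) = ¼)
n(c) = 9/c
√(n(N(3*(-2), r)) + 104) = √(9/(¼) + 104) = √(9*4 + 104) = √(36 + 104) = √140 = 2*√35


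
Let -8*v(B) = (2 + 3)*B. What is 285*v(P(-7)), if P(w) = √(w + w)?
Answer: -1425*I*√14/8 ≈ -666.48*I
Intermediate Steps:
P(w) = √2*√w (P(w) = √(2*w) = √2*√w)
v(B) = -5*B/8 (v(B) = -(2 + 3)*B/8 = -5*B/8)
285*v(P(-7)) = 285*(-5*√2*√(-7)/8) = 285*(-5*√2*I*√7/8) = 285*(-5*I*√14/8) = -1425*I*√14/8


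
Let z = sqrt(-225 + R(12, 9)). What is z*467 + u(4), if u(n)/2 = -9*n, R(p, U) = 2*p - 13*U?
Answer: -72 + 467*I*sqrt(318) ≈ -72.0 + 8327.8*I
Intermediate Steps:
R(p, U) = -13*U + 2*p
u(n) = -18*n (u(n) = 2*(-9*n) = -18*n)
z = I*sqrt(318) (z = sqrt(-225 + (-13*9 + 2*12)) = sqrt(-225 + (-117 + 24)) = sqrt(-225 - 93) = sqrt(-318) = I*sqrt(318) ≈ 17.833*I)
z*467 + u(4) = (I*sqrt(318))*467 - 18*4 = 467*I*sqrt(318) - 72 = -72 + 467*I*sqrt(318)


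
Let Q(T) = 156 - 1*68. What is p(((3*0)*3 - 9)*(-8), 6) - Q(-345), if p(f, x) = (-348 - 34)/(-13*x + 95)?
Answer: -1878/17 ≈ -110.47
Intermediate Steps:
p(f, x) = -382/(95 - 13*x)
Q(T) = 88 (Q(T) = 156 - 68 = 88)
p(((3*0)*3 - 9)*(-8), 6) - Q(-345) = 382/(-95 + 13*6) - 1*88 = 382/(-95 + 78) - 88 = 382/(-17) - 88 = 382*(-1/17) - 88 = -382/17 - 88 = -1878/17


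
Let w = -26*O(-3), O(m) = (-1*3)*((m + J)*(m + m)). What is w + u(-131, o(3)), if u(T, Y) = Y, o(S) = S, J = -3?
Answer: 2811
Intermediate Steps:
O(m) = -6*m*(-3 + m) (O(m) = (-1*3)*((m - 3)*(m + m)) = -3*(-3 + m)*2*m = -6*m*(-3 + m))
w = 2808 (w = -156*(-3)*(3 - 1*(-3)) = -156*(-3)*(3 + 3) = -156*(-3)*6 = -26*(-108) = 2808)
w + u(-131, o(3)) = 2808 + 3 = 2811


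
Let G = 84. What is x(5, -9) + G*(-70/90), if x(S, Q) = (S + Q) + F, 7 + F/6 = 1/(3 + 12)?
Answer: -1664/15 ≈ -110.93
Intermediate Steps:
F = -208/5 (F = -42 + 6/(3 + 12) = -42 + 6/15 = -42 + 6*(1/15) = -42 + ⅖ = -208/5 ≈ -41.600)
x(S, Q) = -208/5 + Q + S (x(S, Q) = (S + Q) - 208/5 = (Q + S) - 208/5 = -208/5 + Q + S)
x(5, -9) + G*(-70/90) = (-208/5 - 9 + 5) + 84*(-70/90) = -228/5 + 84*(-70*1/90) = -228/5 + 84*(-7/9) = -228/5 - 196/3 = -1664/15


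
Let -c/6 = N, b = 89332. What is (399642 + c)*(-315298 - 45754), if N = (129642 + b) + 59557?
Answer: 459093504288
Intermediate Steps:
N = 278531 (N = (129642 + 89332) + 59557 = 218974 + 59557 = 278531)
c = -1671186 (c = -6*278531 = -1671186)
(399642 + c)*(-315298 - 45754) = (399642 - 1671186)*(-315298 - 45754) = -1271544*(-361052) = 459093504288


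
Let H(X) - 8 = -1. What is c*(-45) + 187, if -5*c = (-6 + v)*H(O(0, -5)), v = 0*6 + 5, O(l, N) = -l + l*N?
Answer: 124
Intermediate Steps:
O(l, N) = -l + N*l
H(X) = 7 (H(X) = 8 - 1 = 7)
v = 5 (v = 0 + 5 = 5)
c = 7/5 (c = -(-6 + 5)*7/5 = -(-1)*7/5 = -⅕*(-7) = 7/5 ≈ 1.4000)
c*(-45) + 187 = (7/5)*(-45) + 187 = -63 + 187 = 124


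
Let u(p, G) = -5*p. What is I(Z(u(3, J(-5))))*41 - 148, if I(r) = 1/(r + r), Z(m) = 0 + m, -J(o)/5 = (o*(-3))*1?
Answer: -4481/30 ≈ -149.37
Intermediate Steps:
J(o) = 15*o (J(o) = -5*o*(-3) = -5*(-3*o) = -(-15)*o = 15*o)
Z(m) = m
I(r) = 1/(2*r)
I(Z(u(3, J(-5))))*41 - 148 = (1/(2*((-5*3))))*41 - 148 = ((½)/(-15))*41 - 148 = ((½)*(-1/15))*41 - 148 = -1/30*41 - 148 = -41/30 - 148 = -4481/30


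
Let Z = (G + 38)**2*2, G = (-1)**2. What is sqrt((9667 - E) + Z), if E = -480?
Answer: 11*sqrt(109) ≈ 114.84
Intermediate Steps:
G = 1
Z = 3042 (Z = (1 + 38)**2*2 = 39**2*2 = 1521*2 = 3042)
sqrt((9667 - E) + Z) = sqrt((9667 - 1*(-480)) + 3042) = sqrt((9667 + 480) + 3042) = sqrt(10147 + 3042) = sqrt(13189) = 11*sqrt(109)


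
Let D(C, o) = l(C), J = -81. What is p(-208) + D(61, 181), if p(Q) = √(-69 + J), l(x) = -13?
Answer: -13 + 5*I*√6 ≈ -13.0 + 12.247*I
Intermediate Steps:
D(C, o) = -13
p(Q) = 5*I*√6 (p(Q) = √(-69 - 81) = √(-150) = 5*I*√6)
p(-208) + D(61, 181) = 5*I*√6 - 13 = -13 + 5*I*√6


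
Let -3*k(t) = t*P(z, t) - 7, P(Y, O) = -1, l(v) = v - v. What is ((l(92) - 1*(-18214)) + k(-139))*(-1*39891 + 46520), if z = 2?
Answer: 120448930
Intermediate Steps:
l(v) = 0
k(t) = 7/3 + t/3 (k(t) = -(t*(-1) - 7)/3 = -(-t - 7)/3 = -(-7 - t)/3 = 7/3 + t/3)
((l(92) - 1*(-18214)) + k(-139))*(-1*39891 + 46520) = ((0 - 1*(-18214)) + (7/3 + (⅓)*(-139)))*(-1*39891 + 46520) = ((0 + 18214) + (7/3 - 139/3))*(-39891 + 46520) = (18214 - 44)*6629 = 18170*6629 = 120448930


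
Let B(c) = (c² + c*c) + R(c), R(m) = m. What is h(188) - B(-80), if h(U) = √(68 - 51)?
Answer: -12720 + √17 ≈ -12716.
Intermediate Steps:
h(U) = √17
B(c) = c + 2*c² (B(c) = (c² + c*c) + c = (c² + c²) + c = 2*c² + c = c + 2*c²)
h(188) - B(-80) = √17 - (-80)*(1 + 2*(-80)) = √17 - (-80)*(1 - 160) = √17 - (-80)*(-159) = √17 - 1*12720 = √17 - 12720 = -12720 + √17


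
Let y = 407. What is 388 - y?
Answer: -19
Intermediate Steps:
388 - y = 388 - 1*407 = 388 - 407 = -19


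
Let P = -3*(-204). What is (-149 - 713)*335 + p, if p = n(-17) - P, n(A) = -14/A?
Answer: -4919480/17 ≈ -2.8938e+5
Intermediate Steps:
P = 612
p = -10390/17 (p = -14/(-17) - 1*612 = -14*(-1/17) - 612 = 14/17 - 612 = -10390/17 ≈ -611.18)
(-149 - 713)*335 + p = (-149 - 713)*335 - 10390/17 = -862*335 - 10390/17 = -288770 - 10390/17 = -4919480/17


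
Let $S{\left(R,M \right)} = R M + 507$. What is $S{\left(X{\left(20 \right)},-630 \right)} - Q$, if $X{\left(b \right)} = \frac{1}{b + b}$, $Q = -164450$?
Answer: $\frac{659765}{4} \approx 1.6494 \cdot 10^{5}$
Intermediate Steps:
$X{\left(b \right)} = \frac{1}{2 b}$
$S{\left(R,M \right)} = 507 + M R$ ($S{\left(R,M \right)} = M R + 507 = 507 + M R$)
$S{\left(X{\left(20 \right)},-630 \right)} - Q = \left(507 - 630 \frac{1}{2 \cdot 20}\right) - -164450 = \left(507 - 630 \cdot \frac{1}{2} \cdot \frac{1}{20}\right) + 164450 = \left(507 - \frac{63}{4}\right) + 164450 = \frac{1965}{4} + 164450 = \frac{659765}{4}$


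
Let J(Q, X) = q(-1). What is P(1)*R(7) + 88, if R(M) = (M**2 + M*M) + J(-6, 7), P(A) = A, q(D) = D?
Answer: 185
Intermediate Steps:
J(Q, X) = -1
R(M) = -1 + 2*M**2 (R(M) = (M**2 + M*M) - 1 = (M**2 + M**2) - 1 = 2*M**2 - 1 = -1 + 2*M**2)
P(1)*R(7) + 88 = 1*(-1 + 2*7**2) + 88 = 1*(-1 + 2*49) + 88 = 1*(-1 + 98) + 88 = 1*97 + 88 = 97 + 88 = 185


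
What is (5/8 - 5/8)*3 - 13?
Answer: -13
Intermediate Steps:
(5/8 - 5/8)*3 - 13 = 0*3 - 13 = 0 - 13 = -13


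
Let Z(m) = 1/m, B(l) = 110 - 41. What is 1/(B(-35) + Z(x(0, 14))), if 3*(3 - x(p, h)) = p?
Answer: 3/208 ≈ 0.014423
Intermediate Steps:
x(p, h) = 3 - p/3
B(l) = 69
Z(m) = 1/m
1/(B(-35) + Z(x(0, 14))) = 1/(69 + 1/(3 - ⅓*0)) = 1/(69 + 1/(3 + 0)) = 1/(69 + 1/3) = 1/(69 + ⅓) = 1/(208/3) = 3/208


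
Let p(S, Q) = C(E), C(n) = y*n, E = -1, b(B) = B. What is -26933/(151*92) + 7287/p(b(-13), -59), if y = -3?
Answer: 1465945/604 ≈ 2427.1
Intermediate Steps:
C(n) = -3*n
p(S, Q) = 3 (p(S, Q) = -3*(-1) = 3)
-26933/(151*92) + 7287/p(b(-13), -59) = -26933/(151*92) + 7287/3 = -26933/13892 + 7287*(1/3) = -26933*1/13892 + 2429 = -1171/604 + 2429 = 1465945/604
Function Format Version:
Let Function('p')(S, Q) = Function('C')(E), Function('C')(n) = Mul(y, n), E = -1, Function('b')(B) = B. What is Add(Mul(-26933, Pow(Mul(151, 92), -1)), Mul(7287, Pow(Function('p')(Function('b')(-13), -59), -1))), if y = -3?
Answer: Rational(1465945, 604) ≈ 2427.1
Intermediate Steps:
Function('C')(n) = Mul(-3, n)
Function('p')(S, Q) = 3 (Function('p')(S, Q) = Mul(-3, -1) = 3)
Add(Mul(-26933, Pow(Mul(151, 92), -1)), Mul(7287, Pow(Function('p')(Function('b')(-13), -59), -1))) = Add(Mul(-26933, Pow(Mul(151, 92), -1)), Mul(7287, Pow(3, -1))) = Add(Mul(-26933, Pow(13892, -1)), Mul(7287, Rational(1, 3))) = Add(Mul(-26933, Rational(1, 13892)), 2429) = Add(Rational(-1171, 604), 2429) = Rational(1465945, 604)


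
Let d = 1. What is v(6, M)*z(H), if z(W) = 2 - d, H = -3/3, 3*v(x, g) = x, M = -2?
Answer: 2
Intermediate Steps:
v(x, g) = x/3
H = -1 (H = -3*1/3 = -1)
z(W) = 1 (z(W) = 2 - 1*1 = 2 - 1 = 1)
v(6, M)*z(H) = ((1/3)*6)*1 = 2*1 = 2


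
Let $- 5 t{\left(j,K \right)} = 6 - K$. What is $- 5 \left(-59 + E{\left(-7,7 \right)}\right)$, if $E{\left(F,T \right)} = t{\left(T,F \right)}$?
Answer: $308$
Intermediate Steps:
$t{\left(j,K \right)} = - \frac{6}{5} + \frac{K}{5}$ ($t{\left(j,K \right)} = - \frac{6 - K}{5} = - \frac{6}{5} + \frac{K}{5}$)
$E{\left(F,T \right)} = - \frac{6}{5} + \frac{F}{5}$
$- 5 \left(-59 + E{\left(-7,7 \right)}\right) = - 5 \left(-59 + \left(- \frac{6}{5} + \frac{1}{5} \left(-7\right)\right)\right) = - 5 \left(-59 - \frac{13}{5}\right) = \left(-5\right) \left(- \frac{308}{5}\right) = 308$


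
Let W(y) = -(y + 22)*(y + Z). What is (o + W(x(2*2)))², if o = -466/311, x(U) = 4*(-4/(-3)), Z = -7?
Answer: 15206835856/7834401 ≈ 1941.0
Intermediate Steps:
x(U) = 16/3 (x(U) = 4*(-4*(-⅓)) = 4*(4/3) = 16/3)
W(y) = -(-7 + y)*(22 + y) (W(y) = -(y + 22)*(y - 7) = -(22 + y)*(-7 + y) = -(-7 + y)*(22 + y))
o = -466/311 (o = -466*1/311 = -466/311 ≈ -1.4984)
(o + W(x(2*2)))² = (-466/311 + (154 - (16/3)² - 15*16/3))² = (-466/311 + (154 - 1*256/9 - 80))² = (-466/311 + (154 - 256/9 - 80))² = (-466/311 + 410/9)² = (123316/2799)² = 15206835856/7834401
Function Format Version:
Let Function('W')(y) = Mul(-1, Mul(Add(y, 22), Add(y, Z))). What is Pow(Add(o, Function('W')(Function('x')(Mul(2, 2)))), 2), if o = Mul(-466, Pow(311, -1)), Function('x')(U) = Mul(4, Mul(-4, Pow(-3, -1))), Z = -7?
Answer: Rational(15206835856, 7834401) ≈ 1941.0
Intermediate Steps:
Function('x')(U) = Rational(16, 3) (Function('x')(U) = Mul(4, Mul(-4, Rational(-1, 3))) = Mul(4, Rational(4, 3)) = Rational(16, 3))
Function('W')(y) = Mul(-1, Add(-7, y), Add(22, y)) (Function('W')(y) = Mul(-1, Mul(Add(y, 22), Add(y, -7))) = Mul(-1, Mul(Add(22, y), Add(-7, y))) = Mul(-1, Mul(Add(-7, y), Add(22, y))) = Mul(-1, Add(-7, y), Add(22, y)))
o = Rational(-466, 311) (o = Mul(-466, Rational(1, 311)) = Rational(-466, 311) ≈ -1.4984)
Pow(Add(o, Function('W')(Function('x')(Mul(2, 2)))), 2) = Pow(Add(Rational(-466, 311), Add(154, Mul(-1, Pow(Rational(16, 3), 2)), Mul(-15, Rational(16, 3)))), 2) = Pow(Add(Rational(-466, 311), Add(154, Mul(-1, Rational(256, 9)), -80)), 2) = Pow(Add(Rational(-466, 311), Add(154, Rational(-256, 9), -80)), 2) = Pow(Add(Rational(-466, 311), Rational(410, 9)), 2) = Pow(Rational(123316, 2799), 2) = Rational(15206835856, 7834401)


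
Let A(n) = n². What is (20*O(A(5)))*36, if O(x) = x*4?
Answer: 72000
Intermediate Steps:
O(x) = 4*x
(20*O(A(5)))*36 = (20*(4*5²))*36 = (20*(4*25))*36 = (20*100)*36 = 2000*36 = 72000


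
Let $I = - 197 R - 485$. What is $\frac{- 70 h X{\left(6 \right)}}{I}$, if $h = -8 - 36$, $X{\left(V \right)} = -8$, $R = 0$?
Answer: $\frac{4928}{97} \approx 50.804$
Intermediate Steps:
$h = -44$
$I = -485$ ($I = \left(-197\right) 0 - 485 = 0 - 485 = -485$)
$\frac{- 70 h X{\left(6 \right)}}{I} = \frac{\left(-70\right) \left(-44\right) \left(-8\right)}{-485} = 3080 \left(-8\right) \left(- \frac{1}{485}\right) = \left(-24640\right) \left(- \frac{1}{485}\right) = \frac{4928}{97}$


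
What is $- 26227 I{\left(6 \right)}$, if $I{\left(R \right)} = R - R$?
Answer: $0$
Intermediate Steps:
$I{\left(R \right)} = 0$
$- 26227 I{\left(6 \right)} = \left(-26227\right) 0 = 0$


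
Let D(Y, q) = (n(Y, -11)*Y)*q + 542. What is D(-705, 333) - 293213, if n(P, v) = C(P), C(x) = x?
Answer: 165216654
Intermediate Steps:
n(P, v) = P
D(Y, q) = 542 + q*Y² (D(Y, q) = (Y*Y)*q + 542 = Y²*q + 542 = q*Y² + 542 = 542 + q*Y²)
D(-705, 333) - 293213 = (542 + 333*(-705)²) - 293213 = (542 + 333*497025) - 293213 = (542 + 165509325) - 293213 = 165509867 - 293213 = 165216654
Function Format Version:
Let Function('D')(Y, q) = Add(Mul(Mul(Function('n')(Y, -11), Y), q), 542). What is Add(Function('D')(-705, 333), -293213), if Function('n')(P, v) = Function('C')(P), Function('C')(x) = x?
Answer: 165216654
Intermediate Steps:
Function('n')(P, v) = P
Function('D')(Y, q) = Add(542, Mul(q, Pow(Y, 2))) (Function('D')(Y, q) = Add(Mul(Mul(Y, Y), q), 542) = Add(Mul(Pow(Y, 2), q), 542) = Add(Mul(q, Pow(Y, 2)), 542) = Add(542, Mul(q, Pow(Y, 2))))
Add(Function('D')(-705, 333), -293213) = Add(Add(542, Mul(333, Pow(-705, 2))), -293213) = Add(Add(542, Mul(333, 497025)), -293213) = Add(Add(542, 165509325), -293213) = Add(165509867, -293213) = 165216654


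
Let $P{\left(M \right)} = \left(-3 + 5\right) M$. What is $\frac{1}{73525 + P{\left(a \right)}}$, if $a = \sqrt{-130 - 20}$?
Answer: $\frac{2941}{216237049} - \frac{2 i \sqrt{6}}{1081185245} \approx 1.3601 \cdot 10^{-5} - 4.5311 \cdot 10^{-9} i$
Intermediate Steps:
$a = 5 i \sqrt{6}$ ($a = \sqrt{-150} = 5 i \sqrt{6} \approx 12.247 i$)
$P{\left(M \right)} = 2 M$
$\frac{1}{73525 + P{\left(a \right)}} = \frac{1}{73525 + 2 \cdot 5 i \sqrt{6}} = \frac{1}{73525 + 10 i \sqrt{6}}$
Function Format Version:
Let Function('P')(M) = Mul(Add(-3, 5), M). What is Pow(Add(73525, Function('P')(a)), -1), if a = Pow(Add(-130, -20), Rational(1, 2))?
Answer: Add(Rational(2941, 216237049), Mul(Rational(-2, 1081185245), I, Pow(6, Rational(1, 2)))) ≈ Add(1.3601e-5, Mul(-4.5311e-9, I))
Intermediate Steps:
a = Mul(5, I, Pow(6, Rational(1, 2))) (a = Pow(-150, Rational(1, 2)) = Mul(5, I, Pow(6, Rational(1, 2))) ≈ Mul(12.247, I))
Function('P')(M) = Mul(2, M)
Pow(Add(73525, Function('P')(a)), -1) = Pow(Add(73525, Mul(2, Mul(5, I, Pow(6, Rational(1, 2))))), -1) = Pow(Add(73525, Mul(10, I, Pow(6, Rational(1, 2)))), -1)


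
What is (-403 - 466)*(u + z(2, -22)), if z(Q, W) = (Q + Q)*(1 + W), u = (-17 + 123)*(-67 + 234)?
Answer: -15310042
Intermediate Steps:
u = 17702 (u = 106*167 = 17702)
z(Q, W) = 2*Q*(1 + W) (z(Q, W) = (2*Q)*(1 + W) = 2*Q*(1 + W))
(-403 - 466)*(u + z(2, -22)) = (-403 - 466)*(17702 + 2*2*(1 - 22)) = -869*(17702 + 2*2*(-21)) = -869*(17702 - 84) = -869*17618 = -15310042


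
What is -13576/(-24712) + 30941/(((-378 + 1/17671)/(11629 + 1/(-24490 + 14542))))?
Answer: -195385024509303501917/205261050197964 ≈ -9.5189e+5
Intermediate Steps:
-13576/(-24712) + 30941/(((-378 + 1/17671)/(11629 + 1/(-24490 + 14542)))) = -13576*(-1/24712) + 30941/(((-378 + 1/17671)/(11629 + 1/(-9948)))) = 1697/3089 + 30941/((-6679637/(17671*(11629 - 1/9948)))) = 1697/3089 + 30941/((-6679637/(17671*115685291/9948))) = 1697/3089 + 30941/((-6679637/17671*9948/115685291)) = 1697/3089 + 30941/(-66449028876/2044274777261) = 1697/3089 + 30941*(-2044274777261/66449028876) = 1697/3089 - 63251905883232601/66449028876 = -195385024509303501917/205261050197964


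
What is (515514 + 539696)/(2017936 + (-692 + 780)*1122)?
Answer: 527605/1058336 ≈ 0.49852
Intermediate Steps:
(515514 + 539696)/(2017936 + (-692 + 780)*1122) = 1055210/(2017936 + 88*1122) = 1055210/(2017936 + 98736) = 1055210/2116672 = 1055210*(1/2116672) = 527605/1058336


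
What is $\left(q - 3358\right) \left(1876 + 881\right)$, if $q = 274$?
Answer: $-8502588$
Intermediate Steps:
$\left(q - 3358\right) \left(1876 + 881\right) = \left(274 - 3358\right) \left(1876 + 881\right) = \left(-3084\right) 2757 = -8502588$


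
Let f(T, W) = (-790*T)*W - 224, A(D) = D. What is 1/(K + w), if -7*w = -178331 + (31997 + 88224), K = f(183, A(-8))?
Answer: 7/8152462 ≈ 8.5864e-7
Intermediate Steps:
f(T, W) = -224 - 790*T*W (f(T, W) = -790*T*W - 224 = -224 - 790*T*W)
K = 1156336 (K = -224 - 790*183*(-8) = -224 + 1156560 = 1156336)
w = 58110/7 (w = -(-178331 + (31997 + 88224))/7 = -(-178331 + 120221)/7 = -1/7*(-58110) = 58110/7 ≈ 8301.4)
1/(K + w) = 1/(1156336 + 58110/7) = 1/(8152462/7) = 7/8152462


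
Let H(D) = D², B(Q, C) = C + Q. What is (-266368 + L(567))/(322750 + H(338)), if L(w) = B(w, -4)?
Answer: -265805/436994 ≈ -0.60826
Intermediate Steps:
L(w) = -4 + w
(-266368 + L(567))/(322750 + H(338)) = (-266368 + (-4 + 567))/(322750 + 338²) = (-266368 + 563)/(322750 + 114244) = -265805/436994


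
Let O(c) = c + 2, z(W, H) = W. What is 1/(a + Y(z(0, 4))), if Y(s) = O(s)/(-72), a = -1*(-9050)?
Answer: 36/325799 ≈ 0.00011050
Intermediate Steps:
a = 9050
O(c) = 2 + c
Y(s) = -1/36 - s/72 (Y(s) = (2 + s)/(-72) = (2 + s)*(-1/72) = -1/36 - s/72)
1/(a + Y(z(0, 4))) = 1/(9050 + (-1/36 - 1/72*0)) = 1/(9050 + (-1/36 + 0)) = 1/(9050 - 1/36) = 1/(325799/36) = 36/325799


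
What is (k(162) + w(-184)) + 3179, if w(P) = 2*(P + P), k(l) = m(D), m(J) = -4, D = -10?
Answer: 2439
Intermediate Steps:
k(l) = -4
w(P) = 4*P (w(P) = 2*(2*P) = 4*P)
(k(162) + w(-184)) + 3179 = (-4 + 4*(-184)) + 3179 = (-4 - 736) + 3179 = -740 + 3179 = 2439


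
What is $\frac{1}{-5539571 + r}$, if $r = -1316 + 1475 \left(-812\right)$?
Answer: $- \frac{1}{6738587} \approx -1.484 \cdot 10^{-7}$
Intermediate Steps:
$r = -1199016$ ($r = -1316 - 1197700 = -1199016$)
$\frac{1}{-5539571 + r} = \frac{1}{-5539571 - 1199016} = \frac{1}{-6738587} = - \frac{1}{6738587}$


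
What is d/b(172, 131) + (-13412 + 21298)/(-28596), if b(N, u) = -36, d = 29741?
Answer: -70896461/85788 ≈ -826.42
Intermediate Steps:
d/b(172, 131) + (-13412 + 21298)/(-28596) = 29741/(-36) + (-13412 + 21298)/(-28596) = 29741*(-1/36) + 7886*(-1/28596) = -29741/36 - 3943/14298 = -70896461/85788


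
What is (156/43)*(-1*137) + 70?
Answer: -18362/43 ≈ -427.02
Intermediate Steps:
(156/43)*(-1*137) + 70 = (156*(1/43))*(-137) + 70 = (156/43)*(-137) + 70 = -21372/43 + 70 = -18362/43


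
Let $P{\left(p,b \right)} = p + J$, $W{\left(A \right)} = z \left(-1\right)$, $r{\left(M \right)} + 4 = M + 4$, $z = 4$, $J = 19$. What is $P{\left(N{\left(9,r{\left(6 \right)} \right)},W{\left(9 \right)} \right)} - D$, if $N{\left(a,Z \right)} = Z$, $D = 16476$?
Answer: $-16451$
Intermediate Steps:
$r{\left(M \right)} = M$ ($r{\left(M \right)} = -4 + \left(M + 4\right) = -4 + \left(4 + M\right) = M$)
$W{\left(A \right)} = -4$ ($W{\left(A \right)} = 4 \left(-1\right) = -4$)
$P{\left(p,b \right)} = 19 + p$ ($P{\left(p,b \right)} = p + 19 = 19 + p$)
$P{\left(N{\left(9,r{\left(6 \right)} \right)},W{\left(9 \right)} \right)} - D = \left(19 + 6\right) - 16476 = 25 - 16476 = -16451$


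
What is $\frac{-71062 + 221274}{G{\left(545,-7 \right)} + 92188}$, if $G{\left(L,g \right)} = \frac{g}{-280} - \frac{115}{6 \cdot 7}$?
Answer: $\frac{126178080}{77435641} \approx 1.6295$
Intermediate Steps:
$G{\left(L,g \right)} = - \frac{115}{42} - \frac{g}{280}$ ($G{\left(L,g \right)} = g \left(- \frac{1}{280}\right) - \frac{115}{42} = - \frac{g}{280} - \frac{115}{42} = - \frac{115}{42} - \frac{g}{280}$)
$\frac{-71062 + 221274}{G{\left(545,-7 \right)} + 92188} = \frac{-71062 + 221274}{\left(- \frac{115}{42} - - \frac{1}{40}\right) + 92188} = \frac{150212}{\left(- \frac{115}{42} + \frac{1}{40}\right) + 92188} = \frac{150212}{- \frac{2279}{840} + 92188} = \frac{150212}{\frac{77435641}{840}} = 150212 \cdot \frac{840}{77435641} = \frac{126178080}{77435641}$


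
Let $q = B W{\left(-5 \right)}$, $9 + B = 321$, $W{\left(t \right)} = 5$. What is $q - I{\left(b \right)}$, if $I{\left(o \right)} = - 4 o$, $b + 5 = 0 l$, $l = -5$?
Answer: $1540$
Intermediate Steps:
$b = -5$ ($b = -5 + 0 \left(-5\right) = -5 + 0 = -5$)
$B = 312$ ($B = -9 + 321 = 312$)
$q = 1560$ ($q = 312 \cdot 5 = 1560$)
$q - I{\left(b \right)} = 1560 - \left(-4\right) \left(-5\right) = 1560 - 20 = 1540$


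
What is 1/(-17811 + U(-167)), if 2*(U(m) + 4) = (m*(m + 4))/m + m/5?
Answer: -5/89566 ≈ -5.5825e-5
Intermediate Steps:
U(m) = -2 + 3*m/5 (U(m) = -4 + ((m*(m + 4))/m + m/5)/2 = -4 + ((m*(4 + m))/m + m*(⅕))/2 = -4 + ((4 + m) + m/5)/2 = -4 + (4 + 6*m/5)/2 = -4 + (2 + 3*m/5) = -2 + 3*m/5)
1/(-17811 + U(-167)) = 1/(-17811 + (-2 + (⅗)*(-167))) = 1/(-17811 + (-2 - 501/5)) = 1/(-17811 - 511/5) = 1/(-89566/5) = -5/89566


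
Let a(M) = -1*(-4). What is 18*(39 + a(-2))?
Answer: 774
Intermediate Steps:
a(M) = 4
18*(39 + a(-2)) = 18*(39 + 4) = 18*43 = 774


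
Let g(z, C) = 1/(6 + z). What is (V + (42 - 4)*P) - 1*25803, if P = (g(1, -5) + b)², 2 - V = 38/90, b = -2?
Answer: -56603146/2205 ≈ -25670.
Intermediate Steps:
V = 71/45 (V = 2 - 38/90 = 2 - 1*19/45 = 2 - 19/45 = 71/45 ≈ 1.5778)
P = 169/49 (P = (1/(6 + 1) - 2)² = (1/7 - 2)² = (⅐ - 2)² = (-13/7)² = 169/49 ≈ 3.4490)
(V + (42 - 4)*P) - 1*25803 = (71/45 + (42 - 4)*(169/49)) - 1*25803 = (71/45 + 38*(169/49)) - 25803 = (71/45 + 6422/49) - 25803 = 292469/2205 - 25803 = -56603146/2205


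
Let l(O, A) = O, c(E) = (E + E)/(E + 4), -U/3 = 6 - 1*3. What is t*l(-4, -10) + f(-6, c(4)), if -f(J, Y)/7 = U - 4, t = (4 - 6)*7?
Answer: 147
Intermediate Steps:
U = -9 (U = -3*(6 - 1*3) = -3*(6 - 3) = -3*3 = -9)
c(E) = 2*E/(4 + E) (c(E) = (2*E)/(4 + E) = 2*E/(4 + E))
t = -14 (t = -2*7 = -14)
f(J, Y) = 91 (f(J, Y) = -7*(-9 - 4) = -7*(-13) = 91)
t*l(-4, -10) + f(-6, c(4)) = -14*(-4) + 91 = 56 + 91 = 147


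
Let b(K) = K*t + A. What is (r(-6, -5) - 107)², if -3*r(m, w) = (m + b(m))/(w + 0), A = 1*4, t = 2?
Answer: 2621161/225 ≈ 11650.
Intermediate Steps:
A = 4
b(K) = 4 + 2*K (b(K) = K*2 + 4 = 2*K + 4 = 4 + 2*K)
r(m, w) = -(4 + 3*m)/(3*w) (r(m, w) = -(m + (4 + 2*m))/(3*(w + 0)) = -(4 + 3*m)/(3*w))
(r(-6, -5) - 107)² = ((-4/3 - 1*(-6))/(-5) - 107)² = (-(-4/3 + 6)/5 - 107)² = (-⅕*14/3 - 107)² = (-14/15 - 107)² = (-1619/15)² = 2621161/225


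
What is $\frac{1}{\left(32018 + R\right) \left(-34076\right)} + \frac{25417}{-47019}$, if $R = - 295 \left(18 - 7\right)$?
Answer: $- \frac{1186694010235}{2195269526772} \approx -0.54057$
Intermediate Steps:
$R = -3245$ ($R = - 295 \left(18 - 7\right) = \left(-295\right) 11 = -3245$)
$\frac{1}{\left(32018 + R\right) \left(-34076\right)} + \frac{25417}{-47019} = \frac{1}{\left(32018 - 3245\right) \left(-34076\right)} + \frac{25417}{-47019} = \frac{1}{28773} \left(- \frac{1}{34076}\right) + 25417 \left(- \frac{1}{47019}\right) = \frac{1}{28773} \left(- \frac{1}{34076}\right) - \frac{3631}{6717} = - \frac{1}{980468748} - \frac{3631}{6717} = - \frac{1186694010235}{2195269526772}$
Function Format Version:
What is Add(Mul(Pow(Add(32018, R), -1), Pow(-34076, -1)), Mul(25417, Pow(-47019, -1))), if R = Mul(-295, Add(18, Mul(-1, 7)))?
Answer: Rational(-1186694010235, 2195269526772) ≈ -0.54057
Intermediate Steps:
R = -3245 (R = Mul(-295, Add(18, -7)) = Mul(-295, 11) = -3245)
Add(Mul(Pow(Add(32018, R), -1), Pow(-34076, -1)), Mul(25417, Pow(-47019, -1))) = Add(Mul(Pow(Add(32018, -3245), -1), Pow(-34076, -1)), Mul(25417, Pow(-47019, -1))) = Add(Mul(Pow(28773, -1), Rational(-1, 34076)), Mul(25417, Rational(-1, 47019))) = Add(Mul(Rational(1, 28773), Rational(-1, 34076)), Rational(-3631, 6717)) = Add(Rational(-1, 980468748), Rational(-3631, 6717)) = Rational(-1186694010235, 2195269526772)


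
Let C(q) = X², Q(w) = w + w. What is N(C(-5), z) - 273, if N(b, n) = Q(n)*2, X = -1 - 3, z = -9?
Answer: -309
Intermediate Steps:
X = -4
Q(w) = 2*w
C(q) = 16 (C(q) = (-4)² = 16)
N(b, n) = 4*n (N(b, n) = (2*n)*2 = 4*n)
N(C(-5), z) - 273 = 4*(-9) - 273 = -36 - 273 = -309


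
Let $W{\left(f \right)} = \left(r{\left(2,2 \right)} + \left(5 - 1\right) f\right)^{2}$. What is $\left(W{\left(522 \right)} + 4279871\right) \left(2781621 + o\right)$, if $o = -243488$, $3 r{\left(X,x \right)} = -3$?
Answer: $21917895233520$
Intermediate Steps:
$r{\left(X,x \right)} = -1$ ($r{\left(X,x \right)} = \frac{1}{3} \left(-3\right) = -1$)
$W{\left(f \right)} = \left(-1 + 4 f\right)^{2}$ ($W{\left(f \right)} = \left(-1 + \left(5 - 1\right) f\right)^{2} = \left(-1 + 4 f\right)^{2}$)
$\left(W{\left(522 \right)} + 4279871\right) \left(2781621 + o\right) = \left(\left(-1 + 4 \cdot 522\right)^{2} + 4279871\right) \left(2781621 - 243488\right) = \left(\left(-1 + 2088\right)^{2} + 4279871\right) 2538133 = \left(2087^{2} + 4279871\right) 2538133 = \left(4355569 + 4279871\right) 2538133 = 8635440 \cdot 2538133 = 21917895233520$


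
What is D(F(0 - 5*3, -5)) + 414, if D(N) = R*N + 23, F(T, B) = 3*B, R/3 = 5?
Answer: 212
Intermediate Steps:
R = 15 (R = 3*5 = 15)
D(N) = 23 + 15*N (D(N) = 15*N + 23 = 23 + 15*N)
D(F(0 - 5*3, -5)) + 414 = (23 + 15*(3*(-5))) + 414 = (23 + 15*(-15)) + 414 = (23 - 225) + 414 = -202 + 414 = 212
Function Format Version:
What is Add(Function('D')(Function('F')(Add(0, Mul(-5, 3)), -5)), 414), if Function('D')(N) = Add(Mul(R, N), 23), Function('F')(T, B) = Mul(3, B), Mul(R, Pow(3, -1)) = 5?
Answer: 212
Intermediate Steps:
R = 15 (R = Mul(3, 5) = 15)
Function('D')(N) = Add(23, Mul(15, N)) (Function('D')(N) = Add(Mul(15, N), 23) = Add(23, Mul(15, N)))
Add(Function('D')(Function('F')(Add(0, Mul(-5, 3)), -5)), 414) = Add(Add(23, Mul(15, Mul(3, -5))), 414) = Add(Add(23, Mul(15, -15)), 414) = Add(Add(23, -225), 414) = Add(-202, 414) = 212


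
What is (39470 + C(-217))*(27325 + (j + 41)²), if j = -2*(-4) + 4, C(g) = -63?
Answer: 1187490538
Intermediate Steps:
j = 12 (j = 8 + 4 = 12)
(39470 + C(-217))*(27325 + (j + 41)²) = (39470 - 63)*(27325 + (12 + 41)²) = 39407*(27325 + 53²) = 39407*(27325 + 2809) = 39407*30134 = 1187490538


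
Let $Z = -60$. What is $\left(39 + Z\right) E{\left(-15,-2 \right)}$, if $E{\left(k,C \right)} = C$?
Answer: $42$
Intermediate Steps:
$\left(39 + Z\right) E{\left(-15,-2 \right)} = \left(39 - 60\right) \left(-2\right) = \left(-21\right) \left(-2\right) = 42$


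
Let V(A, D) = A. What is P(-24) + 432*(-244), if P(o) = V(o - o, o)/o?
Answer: -105408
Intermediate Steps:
P(o) = 0 (P(o) = (o - o)/o = 0/o = 0)
P(-24) + 432*(-244) = 0 + 432*(-244) = 0 - 105408 = -105408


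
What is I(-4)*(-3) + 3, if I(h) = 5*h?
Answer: 63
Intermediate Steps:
I(-4)*(-3) + 3 = (5*(-4))*(-3) + 3 = -20*(-3) + 3 = 60 + 3 = 63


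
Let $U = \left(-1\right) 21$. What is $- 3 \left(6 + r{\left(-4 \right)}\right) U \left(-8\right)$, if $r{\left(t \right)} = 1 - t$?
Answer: $-5544$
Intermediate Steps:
$U = -21$
$- 3 \left(6 + r{\left(-4 \right)}\right) U \left(-8\right) = - 3 \left(6 + \left(1 - -4\right)\right) \left(-21\right) \left(-8\right) = - 3 \left(6 + \left(1 + 4\right)\right) \left(-21\right) \left(-8\right) = - 3 \left(6 + 5\right) \left(-21\right) \left(-8\right) = \left(-3\right) 11 \left(-21\right) \left(-8\right) = \left(-33\right) \left(-21\right) \left(-8\right) = 693 \left(-8\right) = -5544$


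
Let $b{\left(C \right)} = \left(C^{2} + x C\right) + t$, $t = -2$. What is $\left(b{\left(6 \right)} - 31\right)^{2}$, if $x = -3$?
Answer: $225$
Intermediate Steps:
$b{\left(C \right)} = -2 + C^{2} - 3 C$ ($b{\left(C \right)} = \left(C^{2} - 3 C\right) - 2 = -2 + C^{2} - 3 C$)
$\left(b{\left(6 \right)} - 31\right)^{2} = \left(\left(-2 + 6^{2} - 18\right) - 31\right)^{2} = \left(\left(-2 + 36 - 18\right) - 31\right)^{2} = \left(16 - 31\right)^{2} = \left(-15\right)^{2} = 225$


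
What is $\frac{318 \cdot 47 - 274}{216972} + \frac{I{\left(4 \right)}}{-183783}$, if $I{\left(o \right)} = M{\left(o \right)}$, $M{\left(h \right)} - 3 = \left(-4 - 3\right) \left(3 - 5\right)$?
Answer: $\frac{32056853}{474711489} \approx 0.067529$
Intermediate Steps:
$M{\left(h \right)} = 17$ ($M{\left(h \right)} = 3 + \left(-4 - 3\right) \left(3 - 5\right) = 3 - -14 = 3 + 14 = 17$)
$I{\left(o \right)} = 17$
$\frac{318 \cdot 47 - 274}{216972} + \frac{I{\left(4 \right)}}{-183783} = \frac{318 \cdot 47 - 274}{216972} + \frac{17}{-183783} = \left(14946 - 274\right) \frac{1}{216972} + 17 \left(- \frac{1}{183783}\right) = 14672 \cdot \frac{1}{216972} - \frac{17}{183783} = \frac{524}{7749} - \frac{17}{183783} = \frac{32056853}{474711489}$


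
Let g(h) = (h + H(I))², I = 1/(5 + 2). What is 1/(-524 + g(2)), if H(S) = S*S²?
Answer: -117649/61176107 ≈ -0.0019231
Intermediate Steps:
I = ⅐ (I = 1/7 = ⅐ ≈ 0.14286)
H(S) = S³
g(h) = (1/343 + h)² (g(h) = (h + (⅐)³)² = (h + 1/343)² = (1/343 + h)²)
1/(-524 + g(2)) = 1/(-524 + (1 + 343*2)²/117649) = 1/(-524 + (1 + 686)²/117649) = 1/(-524 + (1/117649)*687²) = 1/(-524 + (1/117649)*471969) = 1/(-524 + 471969/117649) = 1/(-61176107/117649) = -117649/61176107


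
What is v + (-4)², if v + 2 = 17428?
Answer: 17442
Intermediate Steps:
v = 17426 (v = -2 + 17428 = 17426)
v + (-4)² = 17426 + (-4)² = 17426 + 16 = 17442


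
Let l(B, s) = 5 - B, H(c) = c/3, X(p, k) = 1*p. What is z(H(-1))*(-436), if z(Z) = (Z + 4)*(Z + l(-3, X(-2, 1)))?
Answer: -110308/9 ≈ -12256.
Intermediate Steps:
X(p, k) = p
H(c) = c/3 (H(c) = c*(1/3) = c/3)
z(Z) = (4 + Z)*(8 + Z) (z(Z) = (Z + 4)*(Z + (5 - 1*(-3))) = (4 + Z)*(Z + (5 + 3)) = (4 + Z)*(Z + 8) = (4 + Z)*(8 + Z))
z(H(-1))*(-436) = (32 + ((1/3)*(-1))**2 + 12*((1/3)*(-1)))*(-436) = (32 + (-1/3)**2 + 12*(-1/3))*(-436) = (32 + 1/9 - 4)*(-436) = (253/9)*(-436) = -110308/9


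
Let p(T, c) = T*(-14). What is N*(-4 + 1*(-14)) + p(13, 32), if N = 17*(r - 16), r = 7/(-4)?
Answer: 10499/2 ≈ 5249.5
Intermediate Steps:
r = -7/4 (r = 7*(-¼) = -7/4 ≈ -1.7500)
p(T, c) = -14*T
N = -1207/4 (N = 17*(-7/4 - 16) = 17*(-71/4) = -1207/4 ≈ -301.75)
N*(-4 + 1*(-14)) + p(13, 32) = -1207*(-4 + 1*(-14))/4 - 14*13 = -1207*(-4 - 14)/4 - 182 = -1207/4*(-18) - 182 = 10863/2 - 182 = 10499/2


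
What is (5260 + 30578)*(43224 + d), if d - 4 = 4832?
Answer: 1722374280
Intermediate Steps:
d = 4836 (d = 4 + 4832 = 4836)
(5260 + 30578)*(43224 + d) = (5260 + 30578)*(43224 + 4836) = 35838*48060 = 1722374280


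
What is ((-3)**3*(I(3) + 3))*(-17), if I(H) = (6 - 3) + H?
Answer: 4131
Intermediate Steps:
I(H) = 3 + H
((-3)**3*(I(3) + 3))*(-17) = ((-3)**3*((3 + 3) + 3))*(-17) = -27*(6 + 3)*(-17) = -27*9*(-17) = -243*(-17) = 4131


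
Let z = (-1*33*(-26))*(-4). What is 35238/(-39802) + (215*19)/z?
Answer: -20251999/9757176 ≈ -2.0756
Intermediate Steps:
z = -3432 (z = -33*(-26)*(-4) = 858*(-4) = -3432)
35238/(-39802) + (215*19)/z = 35238/(-39802) + (215*19)/(-3432) = 35238*(-1/39802) + 4085*(-1/3432) = -2517/2843 - 4085/3432 = -20251999/9757176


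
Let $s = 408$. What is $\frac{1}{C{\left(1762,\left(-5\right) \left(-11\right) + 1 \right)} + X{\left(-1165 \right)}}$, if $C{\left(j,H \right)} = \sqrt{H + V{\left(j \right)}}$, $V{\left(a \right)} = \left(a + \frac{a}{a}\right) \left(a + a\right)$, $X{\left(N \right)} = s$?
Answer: $- \frac{34}{503867} + \frac{\sqrt{1553217}}{3023202} \approx 0.00034476$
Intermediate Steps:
$X{\left(N \right)} = 408$
$V{\left(a \right)} = 2 a \left(1 + a\right)$ ($V{\left(a \right)} = \left(a + 1\right) 2 a = \left(1 + a\right) 2 a = 2 a \left(1 + a\right)$)
$C{\left(j,H \right)} = \sqrt{H + 2 j \left(1 + j\right)}$
$\frac{1}{C{\left(1762,\left(-5\right) \left(-11\right) + 1 \right)} + X{\left(-1165 \right)}} = \frac{1}{\sqrt{\left(\left(-5\right) \left(-11\right) + 1\right) + 2 \cdot 1762 \left(1 + 1762\right)} + 408} = \frac{1}{\sqrt{\left(55 + 1\right) + 2 \cdot 1762 \cdot 1763} + 408} = \frac{1}{\sqrt{56 + 6212812} + 408} = \frac{1}{\sqrt{6212868} + 408} = \frac{1}{2 \sqrt{1553217} + 408} = \frac{1}{408 + 2 \sqrt{1553217}}$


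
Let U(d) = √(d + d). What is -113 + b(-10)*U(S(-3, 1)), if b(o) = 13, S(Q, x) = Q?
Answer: -113 + 13*I*√6 ≈ -113.0 + 31.843*I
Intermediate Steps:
U(d) = √2*√d (U(d) = √(2*d) = √2*√d)
-113 + b(-10)*U(S(-3, 1)) = -113 + 13*(√2*√(-3)) = -113 + 13*(√2*(I*√3)) = -113 + 13*(I*√6) = -113 + 13*I*√6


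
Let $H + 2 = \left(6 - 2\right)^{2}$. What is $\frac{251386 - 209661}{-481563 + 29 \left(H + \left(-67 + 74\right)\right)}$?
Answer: $- \frac{41725}{480954} \approx -0.086755$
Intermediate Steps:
$H = 14$ ($H = -2 + \left(6 - 2\right)^{2} = -2 + 4^{2} = -2 + 16 = 14$)
$\frac{251386 - 209661}{-481563 + 29 \left(H + \left(-67 + 74\right)\right)} = \frac{251386 - 209661}{-481563 + 29 \left(14 + \left(-67 + 74\right)\right)} = \frac{41725}{-481563 + 29 \left(14 + 7\right)} = \frac{41725}{-481563 + 29 \cdot 21} = \frac{41725}{-481563 + 609} = \frac{41725}{-480954} = 41725 \left(- \frac{1}{480954}\right) = - \frac{41725}{480954}$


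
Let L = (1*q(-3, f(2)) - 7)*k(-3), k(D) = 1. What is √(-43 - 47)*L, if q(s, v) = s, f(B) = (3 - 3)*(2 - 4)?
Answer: -30*I*√10 ≈ -94.868*I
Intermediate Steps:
f(B) = 0 (f(B) = 0*(-2) = 0)
L = -10 (L = (1*(-3) - 7)*1 = (-3 - 7)*1 = -10*1 = -10)
√(-43 - 47)*L = √(-43 - 47)*(-10) = √(-90)*(-10) = (3*I*√10)*(-10) = -30*I*√10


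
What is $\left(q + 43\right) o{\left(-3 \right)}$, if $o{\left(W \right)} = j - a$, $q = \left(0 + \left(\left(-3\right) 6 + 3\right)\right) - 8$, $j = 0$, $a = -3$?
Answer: $60$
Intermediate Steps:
$q = -23$ ($q = \left(0 + \left(-18 + 3\right)\right) - 8 = \left(0 - 15\right) - 8 = -15 - 8 = -23$)
$o{\left(W \right)} = 3$ ($o{\left(W \right)} = 0 - -3 = 0 + 3 = 3$)
$\left(q + 43\right) o{\left(-3 \right)} = \left(-23 + 43\right) 3 = 20 \cdot 3 = 60$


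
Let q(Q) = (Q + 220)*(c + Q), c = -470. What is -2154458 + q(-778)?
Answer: -1458074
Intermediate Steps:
q(Q) = (-470 + Q)*(220 + Q) (q(Q) = (Q + 220)*(-470 + Q) = (220 + Q)*(-470 + Q) = (-470 + Q)*(220 + Q))
-2154458 + q(-778) = -2154458 + (-103400 + (-778)² - 250*(-778)) = -2154458 + (-103400 + 605284 + 194500) = -2154458 + 696384 = -1458074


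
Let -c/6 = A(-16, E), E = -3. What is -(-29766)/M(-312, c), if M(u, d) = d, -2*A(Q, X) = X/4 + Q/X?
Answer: 10824/5 ≈ 2164.8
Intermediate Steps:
A(Q, X) = -X/8 - Q/(2*X) (A(Q, X) = -(X/4 + Q/X)/2 = -X/8 - Q/(2*X))
c = 55/4 (c = -6*(-⅛*(-3) - ½*(-16)/(-3)) = -6*(3/8 - ½*(-16)*(-⅓)) = -6*(3/8 - 8/3) = -6*(-55/24) = 55/4 ≈ 13.750)
-(-29766)/M(-312, c) = -(-29766)/55/4 = -(-29766)*4/55 = -1*(-10824/5) = 10824/5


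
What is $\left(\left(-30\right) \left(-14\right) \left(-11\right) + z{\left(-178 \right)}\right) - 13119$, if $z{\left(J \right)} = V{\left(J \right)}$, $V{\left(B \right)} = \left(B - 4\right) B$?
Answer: $14657$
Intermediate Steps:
$V{\left(B \right)} = B \left(-4 + B\right)$ ($V{\left(B \right)} = \left(-4 + B\right) B = B \left(-4 + B\right)$)
$z{\left(J \right)} = J \left(-4 + J\right)$
$\left(\left(-30\right) \left(-14\right) \left(-11\right) + z{\left(-178 \right)}\right) - 13119 = \left(\left(-30\right) \left(-14\right) \left(-11\right) - 178 \left(-4 - 178\right)\right) - 13119 = \left(420 \left(-11\right) - -32396\right) - 13119 = \left(-4620 + 32396\right) - 13119 = 27776 - 13119 = 14657$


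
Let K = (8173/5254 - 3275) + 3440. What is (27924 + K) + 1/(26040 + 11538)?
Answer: 1386513391129/49358703 ≈ 28091.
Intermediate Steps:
K = 875083/5254 (K = (8173*(1/5254) - 3275) + 3440 = (8173/5254 - 3275) + 3440 = -17198677/5254 + 3440 = 875083/5254 ≈ 166.56)
(27924 + K) + 1/(26040 + 11538) = (27924 + 875083/5254) + 1/(26040 + 11538) = 147587779/5254 + 1/37578 = 1386513391129/49358703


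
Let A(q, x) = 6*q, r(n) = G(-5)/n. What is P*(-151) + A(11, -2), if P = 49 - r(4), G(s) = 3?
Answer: -28879/4 ≈ -7219.8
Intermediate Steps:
r(n) = 3/n
P = 193/4 (P = 49 - 3/4 = 49 - 1*¾ = 49 - ¾ = 193/4 ≈ 48.250)
P*(-151) + A(11, -2) = (193/4)*(-151) + 6*11 = -29143/4 + 66 = -28879/4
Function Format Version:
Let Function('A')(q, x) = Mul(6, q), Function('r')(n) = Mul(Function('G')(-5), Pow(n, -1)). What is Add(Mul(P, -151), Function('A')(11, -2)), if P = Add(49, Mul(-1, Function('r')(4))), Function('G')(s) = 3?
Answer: Rational(-28879, 4) ≈ -7219.8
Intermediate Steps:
Function('r')(n) = Mul(3, Pow(n, -1))
P = Rational(193, 4) (P = Add(49, Mul(-1, Mul(3, Pow(4, -1)))) = Add(49, Mul(-1, Mul(3, Rational(1, 4)))) = Add(49, Mul(-1, Rational(3, 4))) = Add(49, Rational(-3, 4)) = Rational(193, 4) ≈ 48.250)
Add(Mul(P, -151), Function('A')(11, -2)) = Add(Mul(Rational(193, 4), -151), Mul(6, 11)) = Add(Rational(-29143, 4), 66) = Rational(-28879, 4)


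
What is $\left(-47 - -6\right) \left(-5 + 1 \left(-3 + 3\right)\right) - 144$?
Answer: $61$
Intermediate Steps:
$\left(-47 - -6\right) \left(-5 + 1 \left(-3 + 3\right)\right) - 144 = \left(-47 + 6\right) \left(-5 + 1 \cdot 0\right) - 144 = - 41 \left(-5 + 0\right) - 144 = \left(-41\right) \left(-5\right) - 144 = 205 - 144 = 61$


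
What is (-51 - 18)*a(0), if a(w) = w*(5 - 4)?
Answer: 0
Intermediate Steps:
a(w) = w (a(w) = w*1 = w)
(-51 - 18)*a(0) = (-51 - 18)*0 = -69*0 = 0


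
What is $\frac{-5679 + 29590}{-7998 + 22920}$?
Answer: $\frac{23911}{14922} \approx 1.6024$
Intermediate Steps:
$\frac{-5679 + 29590}{-7998 + 22920} = \frac{23911}{14922}$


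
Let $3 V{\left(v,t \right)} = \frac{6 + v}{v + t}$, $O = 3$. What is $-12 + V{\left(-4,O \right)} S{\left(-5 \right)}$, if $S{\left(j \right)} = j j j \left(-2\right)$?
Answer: $- \frac{536}{3} \approx -178.67$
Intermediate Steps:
$S{\left(j \right)} = - 2 j^{3}$ ($S{\left(j \right)} = j^{2} j \left(-2\right) = j^{3} \left(-2\right) = - 2 j^{3}$)
$V{\left(v,t \right)} = \frac{6 + v}{3 \left(t + v\right)}$ ($V{\left(v,t \right)} = \frac{\left(6 + v\right) \frac{1}{v + t}}{3} = \frac{\left(6 + v\right) \frac{1}{t + v}}{3} = \frac{\frac{1}{t + v} \left(6 + v\right)}{3} = \frac{6 + v}{3 \left(t + v\right)}$)
$-12 + V{\left(-4,O \right)} S{\left(-5 \right)} = -12 + \frac{2 + \frac{1}{3} \left(-4\right)}{3 - 4} \left(- 2 \left(-5\right)^{3}\right) = -12 + \frac{2 - \frac{4}{3}}{-1} \left(\left(-2\right) \left(-125\right)\right) = -12 + \left(-1\right) \frac{2}{3} \cdot 250 = -12 - \frac{500}{3} = - \frac{536}{3}$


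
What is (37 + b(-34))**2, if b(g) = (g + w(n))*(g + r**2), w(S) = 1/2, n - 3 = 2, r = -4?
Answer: 409600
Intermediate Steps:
n = 5 (n = 3 + 2 = 5)
w(S) = 1/2
b(g) = (1/2 + g)*(16 + g) (b(g) = (g + 1/2)*(g + (-4)**2) = (1/2 + g)*(g + 16) = (1/2 + g)*(16 + g))
(37 + b(-34))**2 = (37 + (8 + (-34)**2 + (33/2)*(-34)))**2 = (37 + (8 + 1156 - 561))**2 = (37 + 603)**2 = 640**2 = 409600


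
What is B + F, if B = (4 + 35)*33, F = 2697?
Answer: 3984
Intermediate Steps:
B = 1287 (B = 39*33 = 1287)
B + F = 1287 + 2697 = 3984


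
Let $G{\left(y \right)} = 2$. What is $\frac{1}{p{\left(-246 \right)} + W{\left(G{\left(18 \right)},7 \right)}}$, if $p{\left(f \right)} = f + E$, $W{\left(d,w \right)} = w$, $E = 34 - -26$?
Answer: $- \frac{1}{179} \approx -0.0055866$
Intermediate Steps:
$E = 60$ ($E = 34 + 26 = 60$)
$p{\left(f \right)} = 60 + f$ ($p{\left(f \right)} = f + 60 = 60 + f$)
$\frac{1}{p{\left(-246 \right)} + W{\left(G{\left(18 \right)},7 \right)}} = \frac{1}{\left(60 - 246\right) + 7} = \frac{1}{-186 + 7} = \frac{1}{-179} = - \frac{1}{179}$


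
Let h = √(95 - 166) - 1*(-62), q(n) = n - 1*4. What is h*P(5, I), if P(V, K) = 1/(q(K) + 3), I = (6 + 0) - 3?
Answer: 31 + I*√71/2 ≈ 31.0 + 4.2131*I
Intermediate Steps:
q(n) = -4 + n (q(n) = n - 4 = -4 + n)
I = 3 (I = 6 - 3 = 3)
P(V, K) = 1/(-1 + K) (P(V, K) = 1/((-4 + K) + 3) = 1/(-1 + K))
h = 62 + I*√71 (h = √(-71) + 62 = I*√71 + 62 = 62 + I*√71 ≈ 62.0 + 8.4261*I)
h*P(5, I) = (62 + I*√71)/(-1 + 3) = (62 + I*√71)/2 = (62 + I*√71)*(½) = 31 + I*√71/2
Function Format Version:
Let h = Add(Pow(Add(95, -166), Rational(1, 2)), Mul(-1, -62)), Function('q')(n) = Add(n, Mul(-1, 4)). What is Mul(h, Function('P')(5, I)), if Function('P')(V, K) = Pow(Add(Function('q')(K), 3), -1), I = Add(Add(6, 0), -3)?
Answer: Add(31, Mul(Rational(1, 2), I, Pow(71, Rational(1, 2)))) ≈ Add(31.000, Mul(4.2131, I))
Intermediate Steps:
Function('q')(n) = Add(-4, n) (Function('q')(n) = Add(n, -4) = Add(-4, n))
I = 3 (I = Add(6, -3) = 3)
Function('P')(V, K) = Pow(Add(-1, K), -1) (Function('P')(V, K) = Pow(Add(Add(-4, K), 3), -1) = Pow(Add(-1, K), -1))
h = Add(62, Mul(I, Pow(71, Rational(1, 2)))) (h = Add(Pow(-71, Rational(1, 2)), 62) = Add(Mul(I, Pow(71, Rational(1, 2))), 62) = Add(62, Mul(I, Pow(71, Rational(1, 2)))) ≈ Add(62.000, Mul(8.4261, I)))
Mul(h, Function('P')(5, I)) = Mul(Add(62, Mul(I, Pow(71, Rational(1, 2)))), Pow(Add(-1, 3), -1)) = Mul(Add(62, Mul(I, Pow(71, Rational(1, 2)))), Pow(2, -1)) = Mul(Add(62, Mul(I, Pow(71, Rational(1, 2)))), Rational(1, 2)) = Add(31, Mul(Rational(1, 2), I, Pow(71, Rational(1, 2))))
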